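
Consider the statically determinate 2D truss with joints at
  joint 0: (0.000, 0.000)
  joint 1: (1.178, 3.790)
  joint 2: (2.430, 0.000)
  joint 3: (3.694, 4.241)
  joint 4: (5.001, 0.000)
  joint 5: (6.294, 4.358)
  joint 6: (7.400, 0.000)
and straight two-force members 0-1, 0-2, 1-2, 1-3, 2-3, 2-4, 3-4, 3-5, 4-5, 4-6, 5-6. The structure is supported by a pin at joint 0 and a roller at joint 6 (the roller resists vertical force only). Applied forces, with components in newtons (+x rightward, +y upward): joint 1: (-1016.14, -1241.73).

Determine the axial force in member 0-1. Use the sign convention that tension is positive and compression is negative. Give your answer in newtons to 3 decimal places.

-1638.317

N=7 nodes, M=11 members, R=3 reactions → 2N=14, M+R=14
member 0 (0-1): L=3.9689, (cx,cy)=(0.2968,0.9549)
member 1 (0-2): L=2.4300, (cx,cy)=(1.0000,0.0000)
member 2 (1-2): L=3.9914, (cx,cy)=(0.3137,-0.9495)
member 3 (1-3): L=2.5561, (cx,cy)=(0.9843,0.1764)
member 4 (2-3): L=4.4254, (cx,cy)=(0.2856,0.9583)
member 5 (2-4): L=2.5710, (cx,cy)=(1.0000,0.0000)
member 6 (3-4): L=4.4378, (cx,cy)=(0.2945,-0.9556)
member 7 (3-5): L=2.6026, (cx,cy)=(0.9990,0.0450)
member 8 (4-5): L=4.5458, (cx,cy)=(0.2844,0.9587)
member 9 (4-6): L=2.3990, (cx,cy)=(1.0000,0.0000)
member 10 (5-6): L=4.4962, (cx,cy)=(0.2460,-0.9693)
solve A·x = −loads:
  F[0-1] = -1638.3173 N (compression)
  F[0-2] = -529.8689 N (compression)
  F[1-2] = +415.3473 N (tension)
  F[1-3] = +405.9554 N (tension)
  F[2-3] = -411.5294 N (compression)
  F[2-4] = -282.0427 N (compression)
  F[3-4] = +346.2176 N (tension)
  F[3-5] = +180.2592 N (tension)
  F[4-5] = -345.1174 N (compression)
  F[4-6] = -81.9116 N (compression)
  F[5-6] = +332.9903 N (tension)
  Rx@0 = +1016.1400 N
  Ry@0 = +1564.4885 N
  Ry@6 = -322.7585 N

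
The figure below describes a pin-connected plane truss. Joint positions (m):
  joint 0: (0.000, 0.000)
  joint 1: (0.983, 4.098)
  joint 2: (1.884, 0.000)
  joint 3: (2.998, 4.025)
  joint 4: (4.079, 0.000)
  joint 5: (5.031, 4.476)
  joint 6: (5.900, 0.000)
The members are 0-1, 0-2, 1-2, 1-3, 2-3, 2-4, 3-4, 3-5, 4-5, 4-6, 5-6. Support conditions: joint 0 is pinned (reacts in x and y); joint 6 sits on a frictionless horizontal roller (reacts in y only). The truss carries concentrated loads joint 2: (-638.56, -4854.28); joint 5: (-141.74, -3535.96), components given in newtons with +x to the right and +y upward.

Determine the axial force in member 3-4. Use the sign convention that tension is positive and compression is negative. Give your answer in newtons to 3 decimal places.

N=7 nodes, M=11 members, R=3 reactions → 2N=14, M+R=14
member 0 (0-1): L=4.2142, (cx,cy)=(0.2333,0.9724)
member 1 (0-2): L=1.8840, (cx,cy)=(1.0000,0.0000)
member 2 (1-2): L=4.1959, (cx,cy)=(0.2147,-0.9767)
member 3 (1-3): L=2.0163, (cx,cy)=(0.9993,-0.0362)
member 4 (2-3): L=4.1763, (cx,cy)=(0.2667,0.9638)
member 5 (2-4): L=2.1950, (cx,cy)=(1.0000,0.0000)
member 6 (3-4): L=4.1676, (cx,cy)=(0.2594,-0.9658)
member 7 (3-5): L=2.0824, (cx,cy)=(0.9763,0.2166)
member 8 (4-5): L=4.5761, (cx,cy)=(0.2080,0.9781)
member 9 (4-6): L=1.8210, (cx,cy)=(1.0000,0.0000)
member 10 (5-6): L=4.5596, (cx,cy)=(0.1906,-0.9817)
solve A·x = −loads:
  F[0-1] = -4044.0917 N (compression)
  F[0-2] = +163.0098 N (tension)
  F[1-2] = +4094.0652 N (tension)
  F[1-3] = -1823.6423 N (compression)
  F[2-3] = +887.8894 N (tension)
  F[2-4] = +1443.8691 N (tension)
  F[3-4] = -1244.4780 N (compression)
  F[3-5] = -1293.5171 N (compression)
  F[4-5] = +1228.7704 N (tension)
  F[4-6] = +865.4478 N (tension)
  F[5-6] = -4540.9382 N (compression)
  Rx@0 = +780.3000 N
  Ry@0 = +3932.5366 N
  Ry@6 = +4457.7034 N

-1244.478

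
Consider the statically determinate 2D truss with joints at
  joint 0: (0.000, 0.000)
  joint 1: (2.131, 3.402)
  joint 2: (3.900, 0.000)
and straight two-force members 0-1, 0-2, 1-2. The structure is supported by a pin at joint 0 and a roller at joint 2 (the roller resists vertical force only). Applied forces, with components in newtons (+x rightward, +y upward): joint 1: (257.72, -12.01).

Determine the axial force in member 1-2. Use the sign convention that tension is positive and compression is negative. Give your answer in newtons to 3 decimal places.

-260.785

N=3 nodes, M=3 members, R=3 reactions → 2N=6, M+R=6
member 0 (0-1): L=4.0143, (cx,cy)=(0.5308,0.8475)
member 1 (0-2): L=3.9000, (cx,cy)=(1.0000,0.0000)
member 2 (1-2): L=3.8344, (cx,cy)=(0.4613,-0.8872)
solve A·x = −loads:
  F[0-1] = +258.8464 N (tension)
  F[0-2] = +120.3115 N (tension)
  F[1-2] = -260.7845 N (compression)
  Rx@0 = -257.7200 N
  Ry@0 = -219.3635 N
  Ry@2 = +231.3735 N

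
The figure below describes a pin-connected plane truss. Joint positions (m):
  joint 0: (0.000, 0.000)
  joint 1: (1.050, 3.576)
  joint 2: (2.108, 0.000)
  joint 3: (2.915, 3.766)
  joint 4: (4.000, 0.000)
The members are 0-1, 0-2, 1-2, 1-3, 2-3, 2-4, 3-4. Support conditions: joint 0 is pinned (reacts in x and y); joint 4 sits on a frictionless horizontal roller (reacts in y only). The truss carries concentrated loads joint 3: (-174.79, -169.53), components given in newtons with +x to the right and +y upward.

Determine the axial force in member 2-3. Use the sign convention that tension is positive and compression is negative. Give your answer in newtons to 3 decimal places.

N=5 nodes, M=7 members, R=3 reactions → 2N=10, M+R=10
member 0 (0-1): L=3.7270, (cx,cy)=(0.2817,0.9595)
member 1 (0-2): L=2.1080, (cx,cy)=(1.0000,0.0000)
member 2 (1-2): L=3.7292, (cx,cy)=(0.2837,-0.9589)
member 3 (1-3): L=1.8747, (cx,cy)=(0.9949,0.1014)
member 4 (2-3): L=3.8515, (cx,cy)=(0.2095,0.9778)
member 5 (2-4): L=1.8920, (cx,cy)=(1.0000,0.0000)
member 6 (3-4): L=3.9192, (cx,cy)=(0.2768,-0.9609)
solve A·x = −loads:
  F[0-1] = -219.4385 N (compression)
  F[0-2] = -112.9675 N (compression)
  F[1-2] = +206.7711 N (tension)
  F[1-3] = -121.1081 N (compression)
  F[2-3] = -202.7764 N (compression)
  F[2-4] = -11.8180 N (compression)
  F[3-4] = +42.6883 N (tension)
  Rx@0 = +174.7900 N
  Ry@0 = +210.5498 N
  Ry@4 = -41.0198 N

-202.776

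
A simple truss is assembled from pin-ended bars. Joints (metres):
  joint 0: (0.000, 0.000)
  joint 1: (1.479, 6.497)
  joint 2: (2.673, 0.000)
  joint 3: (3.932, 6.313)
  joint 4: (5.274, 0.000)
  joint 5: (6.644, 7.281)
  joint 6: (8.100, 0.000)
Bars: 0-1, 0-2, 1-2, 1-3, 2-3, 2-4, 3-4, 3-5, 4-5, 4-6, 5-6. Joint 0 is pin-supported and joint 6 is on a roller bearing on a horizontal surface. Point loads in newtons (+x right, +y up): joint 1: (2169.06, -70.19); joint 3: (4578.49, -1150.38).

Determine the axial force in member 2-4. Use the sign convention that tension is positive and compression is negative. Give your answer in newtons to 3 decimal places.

3881.755

N=7 nodes, M=11 members, R=3 reactions → 2N=14, M+R=14
member 0 (0-1): L=6.6632, (cx,cy)=(0.2220,0.9751)
member 1 (0-2): L=2.6730, (cx,cy)=(1.0000,0.0000)
member 2 (1-2): L=6.6058, (cx,cy)=(0.1808,-0.9835)
member 3 (1-3): L=2.4599, (cx,cy)=(0.9972,-0.0748)
member 4 (2-3): L=6.4373, (cx,cy)=(0.1956,0.9807)
member 5 (2-4): L=2.6010, (cx,cy)=(1.0000,0.0000)
member 6 (3-4): L=6.4541, (cx,cy)=(0.2079,-0.9781)
member 7 (3-5): L=2.8796, (cx,cy)=(0.9418,0.3362)
member 8 (4-5): L=7.4088, (cx,cy)=(0.1849,0.9828)
member 9 (4-6): L=2.8260, (cx,cy)=(1.0000,0.0000)
member 10 (5-6): L=7.4252, (cx,cy)=(0.1961,-0.9806)
solve A·x = −loads:
  F[0-1] = +4778.0643 N (tension)
  F[0-2] = +5686.9875 N (tension)
  F[1-2] = -4789.7468 N (compression)
  F[1-3] = -243.4321 N (compression)
  F[2-3] = +4803.6223 N (tension)
  F[2-4] = +3881.7554 N (tension)
  F[3-4] = -6903.4950 N (compression)
  F[3-5] = -2597.4648 N (compression)
  F[4-5] = +6871.1055 N (tension)
  F[4-6] = +1175.7273 N (tension)
  F[5-6] = -5995.8481 N (compression)
  Rx@0 = -6747.5500 N
  Ry@0 = -4658.8739 N
  Ry@6 = +5879.4439 N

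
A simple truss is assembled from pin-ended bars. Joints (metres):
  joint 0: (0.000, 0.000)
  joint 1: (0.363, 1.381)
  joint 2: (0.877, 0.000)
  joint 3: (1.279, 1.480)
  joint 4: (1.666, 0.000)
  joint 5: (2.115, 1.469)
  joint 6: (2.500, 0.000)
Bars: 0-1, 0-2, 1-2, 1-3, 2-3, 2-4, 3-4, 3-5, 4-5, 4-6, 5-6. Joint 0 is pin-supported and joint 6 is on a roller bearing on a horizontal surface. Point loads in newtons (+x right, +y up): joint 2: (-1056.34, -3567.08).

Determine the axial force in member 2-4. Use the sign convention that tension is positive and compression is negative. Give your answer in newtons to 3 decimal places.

N=7 nodes, M=11 members, R=3 reactions → 2N=14, M+R=14
member 0 (0-1): L=1.4279, (cx,cy)=(0.2542,0.9671)
member 1 (0-2): L=0.8770, (cx,cy)=(1.0000,0.0000)
member 2 (1-2): L=1.4736, (cx,cy)=(0.3488,-0.9372)
member 3 (1-3): L=0.9213, (cx,cy)=(0.9942,0.1075)
member 4 (2-3): L=1.5336, (cx,cy)=(0.2621,0.9650)
member 5 (2-4): L=0.7890, (cx,cy)=(1.0000,0.0000)
member 6 (3-4): L=1.5298, (cx,cy)=(0.2530,-0.9675)
member 7 (3-5): L=0.8361, (cx,cy)=(0.9999,-0.0132)
member 8 (4-5): L=1.5361, (cx,cy)=(0.2923,0.9563)
member 9 (4-6): L=0.8340, (cx,cy)=(1.0000,0.0000)
member 10 (5-6): L=1.5186, (cx,cy)=(0.2535,-0.9673)
solve A·x = −loads:
  F[0-1] = -2394.4118 N (compression)
  F[0-2] = -447.6386 N (compression)
  F[1-2] = +2307.9111 N (tension)
  F[1-3] = -1421.9728 N (compression)
  F[2-3] = +1455.0021 N (tension)
  F[2-4] = +1032.3486 N (tension)
  F[3-4] = -1283.7811 N (compression)
  F[3-5] = -707.6380 N (compression)
  F[4-5] = +1298.7423 N (tension)
  F[4-6] = +327.9528 N (tension)
  F[5-6] = -1293.5934 N (compression)
  Rx@0 = +1056.3400 N
  Ry@0 = +2315.7483 N
  Ry@6 = +1251.3317 N

1032.349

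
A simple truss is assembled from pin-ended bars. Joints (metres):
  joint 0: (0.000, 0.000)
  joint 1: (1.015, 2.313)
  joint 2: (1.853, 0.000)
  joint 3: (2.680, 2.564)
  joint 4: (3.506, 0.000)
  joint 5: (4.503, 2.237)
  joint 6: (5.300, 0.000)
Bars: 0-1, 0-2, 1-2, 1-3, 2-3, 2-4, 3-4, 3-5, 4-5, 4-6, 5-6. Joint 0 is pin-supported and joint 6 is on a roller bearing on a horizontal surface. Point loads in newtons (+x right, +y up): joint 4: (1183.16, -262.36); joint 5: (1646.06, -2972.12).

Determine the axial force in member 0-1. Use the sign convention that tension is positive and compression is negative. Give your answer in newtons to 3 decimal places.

173.653

N=7 nodes, M=11 members, R=3 reactions → 2N=14, M+R=14
member 0 (0-1): L=2.5259, (cx,cy)=(0.4018,0.9157)
member 1 (0-2): L=1.8530, (cx,cy)=(1.0000,0.0000)
member 2 (1-2): L=2.4601, (cx,cy)=(0.3406,-0.9402)
member 3 (1-3): L=1.6838, (cx,cy)=(0.9888,0.1491)
member 4 (2-3): L=2.6941, (cx,cy)=(0.3070,0.9517)
member 5 (2-4): L=1.6530, (cx,cy)=(1.0000,0.0000)
member 6 (3-4): L=2.6938, (cx,cy)=(0.3066,-0.9518)
member 7 (3-5): L=1.8521, (cx,cy)=(0.9843,-0.1766)
member 8 (4-5): L=2.4491, (cx,cy)=(0.4071,0.9134)
member 9 (4-6): L=1.7940, (cx,cy)=(1.0000,0.0000)
member 10 (5-6): L=2.3747, (cx,cy)=(0.3356,-0.9420)
solve A·x = −loads:
  F[0-1] = +173.6525 N (tension)
  F[0-2] = +2759.4401 N (tension)
  F[1-2] = -149.7622 N (compression)
  F[1-3] = +122.1587 N (tension)
  F[2-3] = +147.9490 N (tension)
  F[2-4] = +2663.0102 N (tension)
  F[3-4] = -210.5532 N (compression)
  F[3-5] = +234.4557 N (tension)
  F[4-5] = +506.6514 N (tension)
  F[4-6] = +1209.0371 N (tension)
  F[5-6] = -3602.4413 N (compression)
  Rx@0 = -2829.2200 N
  Ry@0 = -159.0156 N
  Ry@6 = +3393.4956 N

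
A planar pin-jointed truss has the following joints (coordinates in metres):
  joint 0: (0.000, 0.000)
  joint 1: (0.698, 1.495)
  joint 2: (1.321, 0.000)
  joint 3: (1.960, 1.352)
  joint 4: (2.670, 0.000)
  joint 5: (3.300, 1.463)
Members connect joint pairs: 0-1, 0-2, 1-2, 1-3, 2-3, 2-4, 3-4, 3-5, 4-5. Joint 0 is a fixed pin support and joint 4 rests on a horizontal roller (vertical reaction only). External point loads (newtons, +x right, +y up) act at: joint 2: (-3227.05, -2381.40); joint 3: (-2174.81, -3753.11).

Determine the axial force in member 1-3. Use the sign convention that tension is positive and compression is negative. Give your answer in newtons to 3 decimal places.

-3082.310

N=6 nodes, M=9 members, R=3 reactions → 2N=12, M+R=12
member 0 (0-1): L=1.6499, (cx,cy)=(0.4231,0.9061)
member 1 (0-2): L=1.3210, (cx,cy)=(1.0000,0.0000)
member 2 (1-2): L=1.6196, (cx,cy)=(0.3847,-0.9231)
member 3 (1-3): L=1.2701, (cx,cy)=(0.9936,-0.1126)
member 4 (2-3): L=1.4954, (cx,cy)=(0.4273,0.9041)
member 5 (2-4): L=1.3490, (cx,cy)=(1.0000,0.0000)
member 6 (3-4): L=1.5271, (cx,cy)=(0.4649,-0.8853)
member 7 (3-5): L=1.3446, (cx,cy)=(0.9966,0.0826)
member 8 (4-5): L=1.5929, (cx,cy)=(0.3955,0.9185)
solve A·x = −loads:
  F[0-1] = -3644.6706 N (compression)
  F[0-2] = -3859.9771 N (compression)
  F[1-2] = +3953.7026 N (tension)
  F[1-3] = -3082.3104 N (compression)
  F[2-3] = -1402.6017 N (compression)
  F[2-4] = +1487.2468 N (tension)
  F[3-4] = -3198.8167 N (compression)
  F[3-5] = +0.0000 N (tension)
  F[4-5] = -0.0000 N (compression)
  Rx@0 = +5401.8600 N
  Ry@0 = +3302.4569 N
  Ry@4 = +2832.0531 N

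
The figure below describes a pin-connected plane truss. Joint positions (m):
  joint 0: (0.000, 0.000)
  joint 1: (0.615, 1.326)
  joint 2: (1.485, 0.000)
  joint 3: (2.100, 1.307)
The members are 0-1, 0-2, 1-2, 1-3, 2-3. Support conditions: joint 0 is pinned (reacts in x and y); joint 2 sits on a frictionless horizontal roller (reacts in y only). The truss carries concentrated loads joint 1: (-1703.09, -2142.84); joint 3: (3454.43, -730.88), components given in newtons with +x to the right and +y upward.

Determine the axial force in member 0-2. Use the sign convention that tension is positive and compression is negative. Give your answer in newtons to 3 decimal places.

1488.406

N=4 nodes, M=5 members, R=3 reactions → 2N=8, M+R=8
member 0 (0-1): L=1.4617, (cx,cy)=(0.4207,0.9072)
member 1 (0-2): L=1.4850, (cx,cy)=(1.0000,0.0000)
member 2 (1-2): L=1.5859, (cx,cy)=(0.5486,-0.8361)
member 3 (1-3): L=1.4851, (cx,cy)=(0.9999,-0.0128)
member 4 (2-3): L=1.4445, (cx,cy)=(0.4258,0.9048)
solve A·x = −loads:
  F[0-1] = +624.9180 N (tension)
  F[0-2] = +1488.4061 N (tension)
  F[1-2] = -3298.7102 N (compression)
  F[1-3] = +3775.9189 N (tension)
  F[2-3] = -754.3618 N (compression)
  Rx@0 = -1751.3400 N
  Ry@0 = -566.9112 N
  Ry@2 = +3440.6312 N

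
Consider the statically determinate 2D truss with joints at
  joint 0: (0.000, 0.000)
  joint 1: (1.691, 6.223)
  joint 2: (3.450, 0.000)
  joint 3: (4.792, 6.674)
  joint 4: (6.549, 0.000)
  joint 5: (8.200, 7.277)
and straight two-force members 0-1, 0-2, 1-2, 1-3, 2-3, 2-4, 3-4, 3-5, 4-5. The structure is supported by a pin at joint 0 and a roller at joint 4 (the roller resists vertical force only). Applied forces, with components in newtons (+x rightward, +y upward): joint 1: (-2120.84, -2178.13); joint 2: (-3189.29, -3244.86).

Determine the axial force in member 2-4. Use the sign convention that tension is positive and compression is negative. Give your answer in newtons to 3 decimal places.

N=6 nodes, M=9 members, R=3 reactions → 2N=12, M+R=12
member 0 (0-1): L=6.4487, (cx,cy)=(0.2622,0.9650)
member 1 (0-2): L=3.4500, (cx,cy)=(1.0000,0.0000)
member 2 (1-2): L=6.4668, (cx,cy)=(0.2720,-0.9623)
member 3 (1-3): L=3.1336, (cx,cy)=(0.9896,0.1439)
member 4 (2-3): L=6.8076, (cx,cy)=(0.1971,0.9804)
member 5 (2-4): L=3.0990, (cx,cy)=(1.0000,0.0000)
member 6 (3-4): L=6.9014, (cx,cy)=(0.2546,-0.9671)
member 7 (3-5): L=3.4609, (cx,cy)=(0.9847,0.1742)
member 8 (4-5): L=7.4619, (cx,cy)=(0.2213,0.9752)
solve A·x = −loads:
  F[0-1] = -5353.8099 N (compression)
  F[0-2] = -3906.2270 N (compression)
  F[1-2] = +3086.8738 N (tension)
  F[1-3] = -123.9950 N (compression)
  F[2-3] = +279.8649 N (tension)
  F[2-4] = +67.5335 N (tension)
  F[3-4] = -265.2679 N (compression)
  F[3-5] = -0.0000 N (compression)
  F[4-5] = -0.0000 N (compression)
  Rx@0 = +5310.1300 N
  Ry@0 = +5166.4627 N
  Ry@4 = +256.5273 N

67.533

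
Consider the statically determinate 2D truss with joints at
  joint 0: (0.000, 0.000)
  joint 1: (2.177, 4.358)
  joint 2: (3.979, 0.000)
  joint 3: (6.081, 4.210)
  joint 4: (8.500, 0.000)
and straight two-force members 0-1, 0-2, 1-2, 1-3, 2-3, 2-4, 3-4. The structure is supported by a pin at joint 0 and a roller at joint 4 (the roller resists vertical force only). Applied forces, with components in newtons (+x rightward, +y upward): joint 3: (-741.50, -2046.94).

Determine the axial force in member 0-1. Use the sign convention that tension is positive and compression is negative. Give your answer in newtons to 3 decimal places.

N=5 nodes, M=7 members, R=3 reactions → 2N=10, M+R=10
member 0 (0-1): L=4.8715, (cx,cy)=(0.4469,0.8946)
member 1 (0-2): L=3.9790, (cx,cy)=(1.0000,0.0000)
member 2 (1-2): L=4.7159, (cx,cy)=(0.3821,-0.9241)
member 3 (1-3): L=3.9068, (cx,cy)=(0.9993,-0.0379)
member 4 (2-3): L=4.7056, (cx,cy)=(0.4467,0.8947)
member 5 (2-4): L=4.5210, (cx,cy)=(1.0000,0.0000)
member 6 (3-4): L=4.8555, (cx,cy)=(0.4982,-0.8671)
solve A·x = −loads:
  F[0-1] = -1061.7089 N (compression)
  F[0-2] = -267.0381 N (compression)
  F[1-2] = +1063.9308 N (tension)
  F[1-3] = -881.6382 N (compression)
  F[2-3] = -1098.9316 N (compression)
  F[2-4] = +630.4020 N (tension)
  F[3-4] = -1265.3586 N (compression)
  Rx@0 = +741.5000 N
  Ry@0 = +949.7956 N
  Ry@4 = +1097.1444 N

-1061.709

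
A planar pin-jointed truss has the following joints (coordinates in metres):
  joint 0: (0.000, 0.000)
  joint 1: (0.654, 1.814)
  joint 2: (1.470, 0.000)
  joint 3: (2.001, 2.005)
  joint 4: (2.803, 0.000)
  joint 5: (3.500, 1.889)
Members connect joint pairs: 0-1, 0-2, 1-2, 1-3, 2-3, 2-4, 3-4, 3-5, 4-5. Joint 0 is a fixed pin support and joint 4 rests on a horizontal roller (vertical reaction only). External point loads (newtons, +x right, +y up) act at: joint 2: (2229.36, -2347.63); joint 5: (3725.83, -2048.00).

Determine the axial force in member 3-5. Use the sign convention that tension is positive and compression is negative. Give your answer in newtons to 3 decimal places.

N=6 nodes, M=9 members, R=3 reactions → 2N=12, M+R=12
member 0 (0-1): L=1.9283, (cx,cy)=(0.3392,0.9407)
member 1 (0-2): L=1.4700, (cx,cy)=(1.0000,0.0000)
member 2 (1-2): L=1.9891, (cx,cy)=(0.4102,-0.9120)
member 3 (1-3): L=1.3605, (cx,cy)=(0.9901,0.1404)
member 4 (2-3): L=2.0741, (cx,cy)=(0.2560,0.9667)
member 5 (2-4): L=1.3330, (cx,cy)=(1.0000,0.0000)
member 6 (3-4): L=2.1595, (cx,cy)=(0.3714,-0.9285)
member 7 (3-5): L=1.5035, (cx,cy)=(0.9970,-0.0772)
member 8 (4-5): L=2.0135, (cx,cy)=(0.3462,0.9382)
solve A·x = −loads:
  F[0-1] = +2023.6771 N (tension)
  F[0-2] = +5268.8393 N (tension)
  F[1-2] = -1861.9922 N (compression)
  F[1-3] = +1464.7196 N (tension)
  F[2-3] = +4185.2033 N (tension)
  F[2-4] = +1204.1555 N (tension)
  F[3-4] = -4942.0023 N (compression)
  F[3-5] = +4370.1146 N (tension)
  F[4-5] = -1823.5723 N (compression)
  Rx@0 = -5955.1900 N
  Ry@0 = -1903.7310 N
  Ry@4 = +6299.3610 N

4370.115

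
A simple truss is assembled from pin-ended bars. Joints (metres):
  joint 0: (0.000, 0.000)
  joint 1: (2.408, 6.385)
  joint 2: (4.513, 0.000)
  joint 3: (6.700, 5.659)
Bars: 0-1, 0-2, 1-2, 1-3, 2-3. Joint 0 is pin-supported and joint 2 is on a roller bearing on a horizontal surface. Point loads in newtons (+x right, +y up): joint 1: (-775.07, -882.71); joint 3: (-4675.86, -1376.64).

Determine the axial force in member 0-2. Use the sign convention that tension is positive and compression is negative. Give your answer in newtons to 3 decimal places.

-2922.478

N=4 nodes, M=5 members, R=3 reactions → 2N=8, M+R=8
member 0 (0-1): L=6.8240, (cx,cy)=(0.3529,0.9357)
member 1 (0-2): L=4.5130, (cx,cy)=(1.0000,0.0000)
member 2 (1-2): L=6.7230, (cx,cy)=(0.3131,-0.9497)
member 3 (1-3): L=4.3530, (cx,cy)=(0.9860,-0.1668)
member 4 (2-3): L=6.0669, (cx,cy)=(0.3605,0.9328)
solve A·x = −loads:
  F[0-1] = -7165.3262 N (compression)
  F[0-2] = -2922.4777 N (compression)
  F[1-2] = +6822.6549 N (tension)
  F[1-3] = -3944.8249 N (compression)
  F[2-3] = -2181.2193 N (compression)
  Rx@0 = +5450.9300 N
  Ry@0 = +6704.3888 N
  Ry@2 = -4445.0388 N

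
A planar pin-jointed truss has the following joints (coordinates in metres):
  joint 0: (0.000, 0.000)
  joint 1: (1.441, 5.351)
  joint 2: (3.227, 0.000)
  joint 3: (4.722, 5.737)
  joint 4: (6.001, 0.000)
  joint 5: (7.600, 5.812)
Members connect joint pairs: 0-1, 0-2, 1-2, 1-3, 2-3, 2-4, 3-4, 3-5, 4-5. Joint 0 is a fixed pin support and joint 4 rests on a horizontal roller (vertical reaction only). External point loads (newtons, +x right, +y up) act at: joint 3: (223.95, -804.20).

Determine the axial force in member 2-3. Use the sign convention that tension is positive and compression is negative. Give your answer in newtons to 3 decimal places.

41.111

N=6 nodes, M=9 members, R=3 reactions → 2N=12, M+R=12
member 0 (0-1): L=5.5416, (cx,cy)=(0.2600,0.9656)
member 1 (0-2): L=3.2270, (cx,cy)=(1.0000,0.0000)
member 2 (1-2): L=5.6412, (cx,cy)=(0.3166,-0.9486)
member 3 (1-3): L=3.3036, (cx,cy)=(0.9932,0.1168)
member 4 (2-3): L=5.9286, (cx,cy)=(0.2522,0.9677)
member 5 (2-4): L=2.7740, (cx,cy)=(1.0000,0.0000)
member 6 (3-4): L=5.8778, (cx,cy)=(0.2176,-0.9760)
member 7 (3-5): L=2.8790, (cx,cy)=(0.9997,0.0261)
member 8 (4-5): L=6.0279, (cx,cy)=(0.2653,0.9642)
solve A·x = −loads:
  F[0-1] = +44.2189 N (tension)
  F[0-2] = +212.4517 N (tension)
  F[1-2] = -41.9403 N (compression)
  F[1-3] = +24.9475 N (tension)
  F[2-3] = +41.1115 N (tension)
  F[2-4] = +188.8064 N (tension)
  F[3-4] = -867.6887 N (compression)
  F[3-5] = +0.0000 N (tension)
  F[4-5] = +0.0000 N (tension)
  Rx@0 = -223.9500 N
  Ry@0 = -42.6978 N
  Ry@4 = +846.8978 N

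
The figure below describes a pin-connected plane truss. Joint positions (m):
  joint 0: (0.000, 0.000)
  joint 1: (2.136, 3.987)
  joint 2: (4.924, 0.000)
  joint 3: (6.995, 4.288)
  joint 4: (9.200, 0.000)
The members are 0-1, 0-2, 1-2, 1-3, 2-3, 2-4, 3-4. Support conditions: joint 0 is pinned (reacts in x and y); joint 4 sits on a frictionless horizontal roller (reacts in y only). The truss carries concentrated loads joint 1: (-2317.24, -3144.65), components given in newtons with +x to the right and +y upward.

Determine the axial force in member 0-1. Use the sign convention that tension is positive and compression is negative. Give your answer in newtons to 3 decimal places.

N=5 nodes, M=7 members, R=3 reactions → 2N=10, M+R=10
member 0 (0-1): L=4.5231, (cx,cy)=(0.4722,0.8815)
member 1 (0-2): L=4.9240, (cx,cy)=(1.0000,0.0000)
member 2 (1-2): L=4.8651, (cx,cy)=(0.5731,-0.8195)
member 3 (1-3): L=4.8683, (cx,cy)=(0.9981,0.0618)
member 4 (2-3): L=4.7619, (cx,cy)=(0.4349,0.9005)
member 5 (2-4): L=4.2760, (cx,cy)=(1.0000,0.0000)
member 6 (3-4): L=4.8217, (cx,cy)=(0.4573,-0.8893)
solve A·x = −loads:
  F[0-1] = -3878.4816 N (compression)
  F[0-2] = -485.6666 N (compression)
  F[1-2] = +355.7861 N (tension)
  F[1-3] = +282.3191 N (tension)
  F[2-3] = -323.7968 N (compression)
  F[2-4] = -140.9573 N (compression)
  F[3-4] = +308.2342 N (tension)
  Rx@0 = +2317.2400 N
  Ry@0 = +3418.7656 N
  Ry@4 = -274.1156 N

-3878.482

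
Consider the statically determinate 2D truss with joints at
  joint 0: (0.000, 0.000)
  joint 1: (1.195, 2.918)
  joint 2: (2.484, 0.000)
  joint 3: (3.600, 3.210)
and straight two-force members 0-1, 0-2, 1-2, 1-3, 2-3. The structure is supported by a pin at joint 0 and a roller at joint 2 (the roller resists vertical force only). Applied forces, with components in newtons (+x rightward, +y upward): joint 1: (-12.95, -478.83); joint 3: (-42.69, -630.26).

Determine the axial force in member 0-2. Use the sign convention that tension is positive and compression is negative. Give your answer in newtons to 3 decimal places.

-41.022

N=4 nodes, M=5 members, R=3 reactions → 2N=8, M+R=8
member 0 (0-1): L=3.1532, (cx,cy)=(0.3790,0.9254)
member 1 (0-2): L=2.4840, (cx,cy)=(1.0000,0.0000)
member 2 (1-2): L=3.1900, (cx,cy)=(0.4041,-0.9147)
member 3 (1-3): L=2.4227, (cx,cy)=(0.9927,0.1205)
member 4 (2-3): L=3.3985, (cx,cy)=(0.3284,0.9445)
solve A·x = −loads:
  F[0-1] = -38.5716 N (compression)
  F[0-2] = -41.0222 N (compression)
  F[1-2] = -459.9960 N (compression)
  F[1-3] = +185.5566 N (tension)
  F[2-3] = -690.9414 N (compression)
  Rx@0 = +55.6400 N
  Ry@0 = +35.6943 N
  Ry@2 = +1073.3957 N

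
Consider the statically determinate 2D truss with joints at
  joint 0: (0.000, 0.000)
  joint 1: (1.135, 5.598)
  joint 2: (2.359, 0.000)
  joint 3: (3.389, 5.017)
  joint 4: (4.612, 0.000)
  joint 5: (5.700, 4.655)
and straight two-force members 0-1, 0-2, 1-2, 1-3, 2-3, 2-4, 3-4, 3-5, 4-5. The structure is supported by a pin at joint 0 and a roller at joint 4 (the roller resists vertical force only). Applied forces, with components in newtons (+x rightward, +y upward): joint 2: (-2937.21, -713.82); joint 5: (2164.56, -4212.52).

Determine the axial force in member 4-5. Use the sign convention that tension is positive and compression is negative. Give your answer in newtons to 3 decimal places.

N=6 nodes, M=9 members, R=3 reactions → 2N=12, M+R=12
member 0 (0-1): L=5.7119, (cx,cy)=(0.1987,0.9801)
member 1 (0-2): L=2.3590, (cx,cy)=(1.0000,0.0000)
member 2 (1-2): L=5.7303, (cx,cy)=(0.2136,-0.9769)
member 3 (1-3): L=2.3277, (cx,cy)=(0.9683,-0.2496)
member 4 (2-3): L=5.1216, (cx,cy)=(0.2011,0.9796)
member 5 (2-4): L=2.2530, (cx,cy)=(1.0000,0.0000)
member 6 (3-4): L=5.1639, (cx,cy)=(0.2368,-0.9715)
member 7 (3-5): L=2.3392, (cx,cy)=(0.9880,-0.1548)
member 8 (4-5): L=4.7805, (cx,cy)=(0.2276,0.9738)
solve A·x = −loads:
  F[0-1] = +2887.3722 N (tension)
  F[0-2] = -1346.3936 N (compression)
  F[1-2] = -3230.0791 N (compression)
  F[1-3] = +1305.0053 N (tension)
  F[2-3] = +3950.0533 N (tension)
  F[2-4] = +106.4759 N (tension)
  F[3-4] = -4137.1846 N (compression)
  F[3-5] = +3074.9621 N (tension)
  F[4-5] = -3837.3607 N (compression)
  Rx@0 = +772.6500 N
  Ry@0 = -2829.7945 N
  Ry@4 = +7756.1345 N

-3837.361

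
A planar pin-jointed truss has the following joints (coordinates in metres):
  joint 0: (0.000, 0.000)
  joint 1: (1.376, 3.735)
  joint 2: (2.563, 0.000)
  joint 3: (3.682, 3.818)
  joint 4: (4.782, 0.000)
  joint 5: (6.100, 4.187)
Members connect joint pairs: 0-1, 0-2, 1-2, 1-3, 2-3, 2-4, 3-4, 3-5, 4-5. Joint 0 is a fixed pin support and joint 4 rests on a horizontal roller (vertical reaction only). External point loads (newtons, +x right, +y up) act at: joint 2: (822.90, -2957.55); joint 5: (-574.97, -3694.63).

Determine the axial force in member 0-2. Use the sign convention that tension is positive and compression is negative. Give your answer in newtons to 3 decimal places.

N=6 nodes, M=9 members, R=3 reactions → 2N=12, M+R=12
member 0 (0-1): L=3.9804, (cx,cy)=(0.3457,0.9383)
member 1 (0-2): L=2.5630, (cx,cy)=(1.0000,0.0000)
member 2 (1-2): L=3.9191, (cx,cy)=(0.3029,-0.9530)
member 3 (1-3): L=2.3075, (cx,cy)=(0.9994,0.0360)
member 4 (2-3): L=3.9786, (cx,cy)=(0.2813,0.9596)
member 5 (2-4): L=2.2190, (cx,cy)=(1.0000,0.0000)
member 6 (3-4): L=3.9733, (cx,cy)=(0.2768,-0.9609)
member 7 (3-5): L=2.4460, (cx,cy)=(0.9886,0.1509)
member 8 (4-5): L=4.3895, (cx,cy)=(0.3003,0.9539)
solve A·x = −loads:
  F[0-1] = -913.8664 N (compression)
  F[0-2] = +563.8479 N (tension)
  F[1-2] = +877.8151 N (tension)
  F[1-3] = -582.1647 N (compression)
  F[2-3] = +2210.1842 N (tension)
  F[2-4] = -614.8062 N (compression)
  F[3-4] = -2087.3459 N (compression)
  F[3-5] = +624.8648 N (tension)
  F[4-5] = -3972.1820 N (compression)
  Rx@0 = -247.9300 N
  Ry@0 = +857.5242 N
  Ry@4 = +5794.6558 N

563.848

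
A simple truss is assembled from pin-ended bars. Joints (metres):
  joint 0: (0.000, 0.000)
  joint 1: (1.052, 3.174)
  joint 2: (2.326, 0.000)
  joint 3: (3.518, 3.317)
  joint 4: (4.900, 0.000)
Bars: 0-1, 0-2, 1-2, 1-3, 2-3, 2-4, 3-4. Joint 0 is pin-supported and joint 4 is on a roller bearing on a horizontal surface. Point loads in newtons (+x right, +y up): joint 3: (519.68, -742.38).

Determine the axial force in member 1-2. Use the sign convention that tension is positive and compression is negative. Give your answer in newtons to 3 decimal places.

-147.081

N=5 nodes, M=7 members, R=3 reactions → 2N=10, M+R=10
member 0 (0-1): L=3.3438, (cx,cy)=(0.3146,0.9492)
member 1 (0-2): L=2.3260, (cx,cy)=(1.0000,0.0000)
member 2 (1-2): L=3.4201, (cx,cy)=(0.3725,-0.9280)
member 3 (1-3): L=2.4701, (cx,cy)=(0.9983,0.0579)
member 4 (2-3): L=3.5247, (cx,cy)=(0.3382,0.9411)
member 5 (2-4): L=2.5740, (cx,cy)=(1.0000,0.0000)
member 6 (3-4): L=3.5934, (cx,cy)=(0.3846,-0.9231)
solve A·x = −loads:
  F[0-1] = +150.0285 N (tension)
  F[0-2] = +472.4792 N (tension)
  F[1-2] = -147.0810 N (compression)
  F[1-3] = +102.1597 N (tension)
  F[2-3] = +145.0419 N (tension)
  F[2-4] = +368.6403 N (tension)
  F[3-4] = -958.5140 N (compression)
  Rx@0 = -519.6800 N
  Ry@0 = -142.4101 N
  Ry@4 = +884.7901 N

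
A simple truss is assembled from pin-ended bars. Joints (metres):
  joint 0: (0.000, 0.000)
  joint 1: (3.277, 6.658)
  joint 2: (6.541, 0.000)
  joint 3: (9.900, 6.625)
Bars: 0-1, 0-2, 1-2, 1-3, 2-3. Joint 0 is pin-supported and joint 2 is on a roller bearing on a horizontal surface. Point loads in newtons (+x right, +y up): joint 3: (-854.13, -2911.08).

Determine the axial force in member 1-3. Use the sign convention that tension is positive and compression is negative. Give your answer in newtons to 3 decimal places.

620.283

N=4 nodes, M=5 members, R=3 reactions → 2N=8, M+R=8
member 0 (0-1): L=7.4208, (cx,cy)=(0.4416,0.8972)
member 1 (0-2): L=6.5410, (cx,cy)=(1.0000,0.0000)
member 2 (1-2): L=7.4150, (cx,cy)=(0.4402,-0.8979)
member 3 (1-3): L=6.6231, (cx,cy)=(1.0000,-0.0050)
member 4 (2-3): L=7.4279, (cx,cy)=(0.4522,0.8919)
solve A·x = −loads:
  F[0-1] = +701.9833 N (tension)
  F[0-2] = -1164.1251 N (compression)
  F[1-2] = -704.8831 N (compression)
  F[1-3] = +620.2832 N (tension)
  F[2-3] = -3260.4101 N (compression)
  Rx@0 = +854.1300 N
  Ry@0 = -629.8282 N
  Ry@2 = +3540.9082 N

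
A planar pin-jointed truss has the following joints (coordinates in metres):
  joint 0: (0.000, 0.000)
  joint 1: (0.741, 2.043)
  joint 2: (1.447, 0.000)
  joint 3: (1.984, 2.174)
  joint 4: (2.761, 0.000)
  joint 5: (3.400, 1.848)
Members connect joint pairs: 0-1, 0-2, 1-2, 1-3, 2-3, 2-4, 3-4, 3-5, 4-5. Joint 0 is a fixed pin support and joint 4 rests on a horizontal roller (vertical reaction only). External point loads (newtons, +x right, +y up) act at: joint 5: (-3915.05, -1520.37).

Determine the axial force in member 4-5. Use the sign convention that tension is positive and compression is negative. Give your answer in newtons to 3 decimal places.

N=6 nodes, M=9 members, R=3 reactions → 2N=12, M+R=12
member 0 (0-1): L=2.1732, (cx,cy)=(0.3410,0.9401)
member 1 (0-2): L=1.4470, (cx,cy)=(1.0000,0.0000)
member 2 (1-2): L=2.1615, (cx,cy)=(0.3266,-0.9452)
member 3 (1-3): L=1.2499, (cx,cy)=(0.9945,0.1048)
member 4 (2-3): L=2.2393, (cx,cy)=(0.2398,0.9708)
member 5 (2-4): L=1.3140, (cx,cy)=(1.0000,0.0000)
member 6 (3-4): L=2.3087, (cx,cy)=(0.3366,-0.9417)
member 7 (3-5): L=1.4530, (cx,cy)=(0.9745,-0.2244)
member 8 (4-5): L=1.9554, (cx,cy)=(0.3268,0.9451)
solve A·x = −loads:
  F[0-1] = -2413.1693 N (compression)
  F[0-2] = -3092.2387 N (compression)
  F[1-2] = +2227.3292 N (tension)
  F[1-3] = -1558.8828 N (compression)
  F[2-3] = -2168.4463 N (compression)
  F[2-4] = -1844.7536 N (compression)
  F[3-4] = +3176.6507 N (tension)
  F[3-5] = -3221.5436 N (compression)
  F[4-5] = -2373.4590 N (compression)
  Rx@0 = +3915.0500 N
  Ry@0 = +2268.5607 N
  Ry@4 = -748.1907 N

-2373.459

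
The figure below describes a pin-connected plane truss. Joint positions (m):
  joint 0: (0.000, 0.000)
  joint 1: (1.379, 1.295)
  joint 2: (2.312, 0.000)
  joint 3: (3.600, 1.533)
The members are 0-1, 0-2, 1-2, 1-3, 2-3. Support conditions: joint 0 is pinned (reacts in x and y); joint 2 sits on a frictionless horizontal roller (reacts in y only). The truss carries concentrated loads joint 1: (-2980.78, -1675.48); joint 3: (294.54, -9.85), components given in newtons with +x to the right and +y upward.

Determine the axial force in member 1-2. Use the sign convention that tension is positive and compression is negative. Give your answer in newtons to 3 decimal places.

N=4 nodes, M=5 members, R=3 reactions → 2N=8, M+R=8
member 0 (0-1): L=1.8917, (cx,cy)=(0.7290,0.6846)
member 1 (0-2): L=2.3120, (cx,cy)=(1.0000,0.0000)
member 2 (1-2): L=1.5961, (cx,cy)=(0.5846,-0.8114)
member 3 (1-3): L=2.2337, (cx,cy)=(0.9943,0.1065)
member 4 (2-3): L=2.0023, (cx,cy)=(0.6433,0.7656)
solve A·x = −loads:
  F[0-1] = -3133.3383 N (compression)
  F[0-2] = -402.1618 N (compression)
  F[1-2] = +622.5707 N (tension)
  F[1-3] = +334.6819 N (tension)
  F[2-3] = -59.4408 N (compression)
  Rx@0 = +2686.2400 N
  Ry@0 = +2144.9465 N
  Ry@2 = -459.6165 N

622.571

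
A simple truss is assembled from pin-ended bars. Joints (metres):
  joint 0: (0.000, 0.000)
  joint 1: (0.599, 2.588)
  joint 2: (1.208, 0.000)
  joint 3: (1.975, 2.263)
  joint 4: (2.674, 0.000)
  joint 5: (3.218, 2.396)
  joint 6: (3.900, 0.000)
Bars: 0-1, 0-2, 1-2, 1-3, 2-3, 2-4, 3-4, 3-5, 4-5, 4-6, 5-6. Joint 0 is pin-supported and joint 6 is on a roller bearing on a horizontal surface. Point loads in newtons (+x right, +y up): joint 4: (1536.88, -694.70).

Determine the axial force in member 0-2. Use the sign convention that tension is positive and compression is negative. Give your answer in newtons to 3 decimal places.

1587.426

N=7 nodes, M=11 members, R=3 reactions → 2N=14, M+R=14
member 0 (0-1): L=2.6564, (cx,cy)=(0.2255,0.9742)
member 1 (0-2): L=1.2080, (cx,cy)=(1.0000,0.0000)
member 2 (1-2): L=2.6587, (cx,cy)=(0.2291,-0.9734)
member 3 (1-3): L=1.4139, (cx,cy)=(0.9732,-0.2299)
member 4 (2-3): L=2.3894, (cx,cy)=(0.3210,0.9471)
member 5 (2-4): L=1.4660, (cx,cy)=(1.0000,0.0000)
member 6 (3-4): L=2.3685, (cx,cy)=(0.2951,-0.9555)
member 7 (3-5): L=1.2501, (cx,cy)=(0.9943,0.1064)
member 8 (4-5): L=2.4570, (cx,cy)=(0.2214,0.9752)
member 9 (4-6): L=1.2260, (cx,cy)=(1.0000,0.0000)
member 10 (5-6): L=2.4912, (cx,cy)=(0.2738,-0.9618)
solve A·x = −loads:
  F[0-1] = -224.1584 N (compression)
  F[0-2] = +1587.4259 N (tension)
  F[1-2] = +250.5397 N (tension)
  F[1-3] = -110.9044 N (compression)
  F[2-3] = -257.5054 N (compression)
  F[2-4] = +1727.4725 N (tension)
  F[3-4] = +200.5922 N (tension)
  F[3-5] = -251.2179 N (compression)
  F[4-5] = +515.8452 N (tension)
  F[4-6] = +135.5788 N (tension)
  F[5-6] = -495.2347 N (compression)
  Rx@0 = -1536.8800 N
  Ry@0 = +218.3852 N
  Ry@6 = +476.3148 N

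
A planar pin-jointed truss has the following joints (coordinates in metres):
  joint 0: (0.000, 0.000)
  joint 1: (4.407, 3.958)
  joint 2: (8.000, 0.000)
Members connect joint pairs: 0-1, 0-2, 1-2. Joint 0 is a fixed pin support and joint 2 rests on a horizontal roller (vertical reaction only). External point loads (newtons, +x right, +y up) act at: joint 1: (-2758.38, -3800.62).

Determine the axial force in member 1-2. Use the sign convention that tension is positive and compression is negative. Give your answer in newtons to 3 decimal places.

N=3 nodes, M=3 members, R=3 reactions → 2N=6, M+R=6
member 0 (0-1): L=5.9235, (cx,cy)=(0.7440,0.6682)
member 1 (0-2): L=8.0000, (cx,cy)=(1.0000,0.0000)
member 2 (1-2): L=5.3456, (cx,cy)=(0.6721,-0.7404)
solve A·x = −loads:
  F[0-1] = -4596.9873 N (compression)
  F[0-2] = +661.7348 N (tension)
  F[1-2] = -984.5165 N (compression)
  Rx@0 = +2758.3800 N
  Ry@0 = +3071.6620 N
  Ry@2 = +728.9580 N

-984.516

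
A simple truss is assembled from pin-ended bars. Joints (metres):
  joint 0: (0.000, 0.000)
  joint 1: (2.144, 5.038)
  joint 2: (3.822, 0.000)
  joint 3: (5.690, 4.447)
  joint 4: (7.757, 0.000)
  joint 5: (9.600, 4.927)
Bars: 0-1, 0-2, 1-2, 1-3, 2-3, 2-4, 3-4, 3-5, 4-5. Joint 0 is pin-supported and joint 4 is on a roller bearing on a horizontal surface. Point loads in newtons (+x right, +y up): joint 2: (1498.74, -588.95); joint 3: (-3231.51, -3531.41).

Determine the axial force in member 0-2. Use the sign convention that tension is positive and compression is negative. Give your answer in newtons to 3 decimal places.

-416.766

N=6 nodes, M=9 members, R=3 reactions → 2N=12, M+R=12
member 0 (0-1): L=5.4752, (cx,cy)=(0.3916,0.9201)
member 1 (0-2): L=3.8220, (cx,cy)=(1.0000,0.0000)
member 2 (1-2): L=5.3101, (cx,cy)=(0.3160,-0.9488)
member 3 (1-3): L=3.5949, (cx,cy)=(0.9864,-0.1644)
member 4 (2-3): L=4.8234, (cx,cy)=(0.3873,0.9220)
member 5 (2-4): L=3.9350, (cx,cy)=(1.0000,0.0000)
member 6 (3-4): L=4.9039, (cx,cy)=(0.4215,-0.9068)
member 7 (3-5): L=3.9394, (cx,cy)=(0.9925,0.1218)
member 8 (4-5): L=5.2604, (cx,cy)=(0.3504,0.9366)
solve A·x = −loads:
  F[0-1] = -3360.7413 N (compression)
  F[0-2] = -416.7659 N (compression)
  F[1-2] = +3695.7136 N (tension)
  F[1-3] = -2518.1178 N (compression)
  F[2-3] = -3164.3249 N (compression)
  F[2-4] = +477.8205 N (tension)
  F[3-4] = -1133.6173 N (compression)
  F[3-5] = +0.0000 N (tension)
  F[4-5] = -0.0000 N (compression)
  Rx@0 = +1732.7700 N
  Ry@0 = +3092.3640 N
  Ry@4 = +1027.9960 N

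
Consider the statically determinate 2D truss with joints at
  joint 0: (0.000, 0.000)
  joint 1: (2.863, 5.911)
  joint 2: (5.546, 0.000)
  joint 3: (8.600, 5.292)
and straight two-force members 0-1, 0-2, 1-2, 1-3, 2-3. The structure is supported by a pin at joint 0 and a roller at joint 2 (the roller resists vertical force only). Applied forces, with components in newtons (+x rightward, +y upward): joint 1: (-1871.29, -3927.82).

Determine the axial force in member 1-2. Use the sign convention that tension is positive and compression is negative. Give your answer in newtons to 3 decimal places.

-36.465

N=4 nodes, M=5 members, R=3 reactions → 2N=8, M+R=8
member 0 (0-1): L=6.5679, (cx,cy)=(0.4359,0.9000)
member 1 (0-2): L=5.5460, (cx,cy)=(1.0000,0.0000)
member 2 (1-2): L=6.4914, (cx,cy)=(0.4133,-0.9106)
member 3 (1-3): L=5.7703, (cx,cy)=(0.9942,-0.1073)
member 4 (2-3): L=6.1100, (cx,cy)=(0.4998,0.8661)
solve A·x = −loads:
  F[0-1] = -4327.3997 N (compression)
  F[0-2] = +15.0716 N (tension)
  F[1-2] = -36.4652 N (compression)
  F[1-3] = -0.0000 N (tension)
  F[2-3] = +0.0000 N (tension)
  Rx@0 = +1871.2900 N
  Ry@0 = +3894.6153 N
  Ry@2 = +33.2047 N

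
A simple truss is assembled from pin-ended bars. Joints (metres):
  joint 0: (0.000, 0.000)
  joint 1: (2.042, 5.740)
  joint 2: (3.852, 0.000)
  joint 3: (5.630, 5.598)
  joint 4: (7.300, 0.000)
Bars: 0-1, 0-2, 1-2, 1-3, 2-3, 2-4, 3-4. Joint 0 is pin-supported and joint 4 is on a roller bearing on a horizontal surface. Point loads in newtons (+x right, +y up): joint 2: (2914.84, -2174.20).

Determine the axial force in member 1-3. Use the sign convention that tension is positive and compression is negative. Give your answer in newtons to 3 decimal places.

N=5 nodes, M=7 members, R=3 reactions → 2N=10, M+R=10
member 0 (0-1): L=6.0924, (cx,cy)=(0.3352,0.9422)
member 1 (0-2): L=3.8520, (cx,cy)=(1.0000,0.0000)
member 2 (1-2): L=6.0186, (cx,cy)=(0.3007,-0.9537)
member 3 (1-3): L=3.5908, (cx,cy)=(0.9992,-0.0395)
member 4 (2-3): L=5.8736, (cx,cy)=(0.3027,0.9531)
member 5 (2-4): L=3.4480, (cx,cy)=(1.0000,0.0000)
member 6 (3-4): L=5.8418, (cx,cy)=(0.2859,-0.9583)
solve A·x = −loads:
  F[0-1] = -1089.9851 N (compression)
  F[0-2] = +3280.1720 N (tension)
  F[1-2] = +1105.7431 N (tension)
  F[1-3] = -698.4126 N (compression)
  F[2-3] = +1174.7610 N (tension)
  F[2-4] = +342.2524 N (tension)
  F[3-4] = -1197.2254 N (compression)
  Rx@0 = -2914.8400 N
  Ry@0 = +1026.9372 N
  Ry@4 = +1147.2628 N

-698.413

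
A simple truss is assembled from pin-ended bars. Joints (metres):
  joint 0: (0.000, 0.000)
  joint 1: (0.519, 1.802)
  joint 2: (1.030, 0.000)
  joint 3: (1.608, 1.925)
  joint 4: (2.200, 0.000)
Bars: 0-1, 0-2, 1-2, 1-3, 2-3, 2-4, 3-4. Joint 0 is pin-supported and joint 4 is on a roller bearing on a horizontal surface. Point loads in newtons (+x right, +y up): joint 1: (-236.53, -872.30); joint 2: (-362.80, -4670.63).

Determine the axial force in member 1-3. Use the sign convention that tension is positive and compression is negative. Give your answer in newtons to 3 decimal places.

-1392.090

N=5 nodes, M=7 members, R=3 reactions → 2N=10, M+R=10
member 0 (0-1): L=1.8753, (cx,cy)=(0.2768,0.9609)
member 1 (0-2): L=1.0300, (cx,cy)=(1.0000,0.0000)
member 2 (1-2): L=1.8731, (cx,cy)=(0.2728,-0.9621)
member 3 (1-3): L=1.0959, (cx,cy)=(0.9937,0.1122)
member 4 (2-3): L=2.0099, (cx,cy)=(0.2876,0.9578)
member 5 (2-4): L=1.1700, (cx,cy)=(1.0000,0.0000)
member 6 (3-4): L=2.0140, (cx,cy)=(0.2939,-0.9558)
solve A·x = −loads:
  F[0-1] = -3480.1218 N (compression)
  F[0-2] = +363.8390 N (tension)
  F[1-2] = +2406.9472 N (tension)
  F[1-3] = -1392.0899 N (compression)
  F[2-3] = +2458.8553 N (tension)
  F[2-4] = +676.1864 N (tension)
  F[3-4] = -2300.3740 N (compression)
  Rx@0 = +599.3300 N
  Ry@0 = +3344.1820 N
  Ry@4 = +2198.7480 N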